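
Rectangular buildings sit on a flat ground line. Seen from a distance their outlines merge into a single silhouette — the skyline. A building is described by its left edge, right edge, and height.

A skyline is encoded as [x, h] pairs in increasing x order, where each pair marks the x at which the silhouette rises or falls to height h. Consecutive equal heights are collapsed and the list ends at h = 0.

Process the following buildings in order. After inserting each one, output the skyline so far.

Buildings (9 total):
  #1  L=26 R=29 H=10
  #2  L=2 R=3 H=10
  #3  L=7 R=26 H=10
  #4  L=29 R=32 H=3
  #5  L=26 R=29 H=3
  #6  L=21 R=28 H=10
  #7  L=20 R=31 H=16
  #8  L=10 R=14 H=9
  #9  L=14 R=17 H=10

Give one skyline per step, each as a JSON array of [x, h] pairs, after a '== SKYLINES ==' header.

== SKYLINES ==
[[26,10],[29,0]]
[[2,10],[3,0],[26,10],[29,0]]
[[2,10],[3,0],[7,10],[29,0]]
[[2,10],[3,0],[7,10],[29,3],[32,0]]
[[2,10],[3,0],[7,10],[29,3],[32,0]]
[[2,10],[3,0],[7,10],[29,3],[32,0]]
[[2,10],[3,0],[7,10],[20,16],[31,3],[32,0]]
[[2,10],[3,0],[7,10],[20,16],[31,3],[32,0]]
[[2,10],[3,0],[7,10],[20,16],[31,3],[32,0]]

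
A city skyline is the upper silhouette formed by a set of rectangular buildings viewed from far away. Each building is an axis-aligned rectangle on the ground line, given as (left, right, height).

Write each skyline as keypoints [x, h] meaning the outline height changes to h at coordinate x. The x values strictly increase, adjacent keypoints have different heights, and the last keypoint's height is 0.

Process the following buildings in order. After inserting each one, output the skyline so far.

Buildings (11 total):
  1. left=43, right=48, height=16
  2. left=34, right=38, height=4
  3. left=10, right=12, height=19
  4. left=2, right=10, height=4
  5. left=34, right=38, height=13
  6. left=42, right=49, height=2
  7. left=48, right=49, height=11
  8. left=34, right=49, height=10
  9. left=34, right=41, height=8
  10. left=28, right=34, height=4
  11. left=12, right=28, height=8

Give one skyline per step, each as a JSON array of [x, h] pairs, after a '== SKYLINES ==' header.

== SKYLINES ==
[[43,16],[48,0]]
[[34,4],[38,0],[43,16],[48,0]]
[[10,19],[12,0],[34,4],[38,0],[43,16],[48,0]]
[[2,4],[10,19],[12,0],[34,4],[38,0],[43,16],[48,0]]
[[2,4],[10,19],[12,0],[34,13],[38,0],[43,16],[48,0]]
[[2,4],[10,19],[12,0],[34,13],[38,0],[42,2],[43,16],[48,2],[49,0]]
[[2,4],[10,19],[12,0],[34,13],[38,0],[42,2],[43,16],[48,11],[49,0]]
[[2,4],[10,19],[12,0],[34,13],[38,10],[43,16],[48,11],[49,0]]
[[2,4],[10,19],[12,0],[34,13],[38,10],[43,16],[48,11],[49,0]]
[[2,4],[10,19],[12,0],[28,4],[34,13],[38,10],[43,16],[48,11],[49,0]]
[[2,4],[10,19],[12,8],[28,4],[34,13],[38,10],[43,16],[48,11],[49,0]]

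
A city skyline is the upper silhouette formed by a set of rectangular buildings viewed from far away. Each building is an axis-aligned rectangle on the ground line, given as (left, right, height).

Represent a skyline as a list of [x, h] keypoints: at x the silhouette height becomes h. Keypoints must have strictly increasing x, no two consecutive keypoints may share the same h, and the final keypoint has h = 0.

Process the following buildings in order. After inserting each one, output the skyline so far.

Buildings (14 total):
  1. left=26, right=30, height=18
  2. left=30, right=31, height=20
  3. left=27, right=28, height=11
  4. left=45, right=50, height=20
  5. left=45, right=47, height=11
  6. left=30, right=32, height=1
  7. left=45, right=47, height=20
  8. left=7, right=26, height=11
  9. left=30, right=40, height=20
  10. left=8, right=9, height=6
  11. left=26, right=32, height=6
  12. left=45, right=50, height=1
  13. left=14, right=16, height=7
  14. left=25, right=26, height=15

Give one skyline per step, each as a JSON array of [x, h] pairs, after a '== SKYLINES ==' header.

== SKYLINES ==
[[26,18],[30,0]]
[[26,18],[30,20],[31,0]]
[[26,18],[30,20],[31,0]]
[[26,18],[30,20],[31,0],[45,20],[50,0]]
[[26,18],[30,20],[31,0],[45,20],[50,0]]
[[26,18],[30,20],[31,1],[32,0],[45,20],[50,0]]
[[26,18],[30,20],[31,1],[32,0],[45,20],[50,0]]
[[7,11],[26,18],[30,20],[31,1],[32,0],[45,20],[50,0]]
[[7,11],[26,18],[30,20],[40,0],[45,20],[50,0]]
[[7,11],[26,18],[30,20],[40,0],[45,20],[50,0]]
[[7,11],[26,18],[30,20],[40,0],[45,20],[50,0]]
[[7,11],[26,18],[30,20],[40,0],[45,20],[50,0]]
[[7,11],[26,18],[30,20],[40,0],[45,20],[50,0]]
[[7,11],[25,15],[26,18],[30,20],[40,0],[45,20],[50,0]]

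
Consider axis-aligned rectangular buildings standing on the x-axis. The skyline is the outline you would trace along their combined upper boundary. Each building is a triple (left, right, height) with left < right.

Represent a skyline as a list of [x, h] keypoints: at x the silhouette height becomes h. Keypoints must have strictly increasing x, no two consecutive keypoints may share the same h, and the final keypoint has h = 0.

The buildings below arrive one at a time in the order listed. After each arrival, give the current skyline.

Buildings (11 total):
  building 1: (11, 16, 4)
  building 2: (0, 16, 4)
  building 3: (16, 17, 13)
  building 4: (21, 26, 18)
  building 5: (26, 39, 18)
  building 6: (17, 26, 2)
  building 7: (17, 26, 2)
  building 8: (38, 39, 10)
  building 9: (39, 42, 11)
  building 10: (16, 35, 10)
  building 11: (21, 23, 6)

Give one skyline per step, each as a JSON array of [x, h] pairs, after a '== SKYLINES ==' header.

== SKYLINES ==
[[11,4],[16,0]]
[[0,4],[16,0]]
[[0,4],[16,13],[17,0]]
[[0,4],[16,13],[17,0],[21,18],[26,0]]
[[0,4],[16,13],[17,0],[21,18],[39,0]]
[[0,4],[16,13],[17,2],[21,18],[39,0]]
[[0,4],[16,13],[17,2],[21,18],[39,0]]
[[0,4],[16,13],[17,2],[21,18],[39,0]]
[[0,4],[16,13],[17,2],[21,18],[39,11],[42,0]]
[[0,4],[16,13],[17,10],[21,18],[39,11],[42,0]]
[[0,4],[16,13],[17,10],[21,18],[39,11],[42,0]]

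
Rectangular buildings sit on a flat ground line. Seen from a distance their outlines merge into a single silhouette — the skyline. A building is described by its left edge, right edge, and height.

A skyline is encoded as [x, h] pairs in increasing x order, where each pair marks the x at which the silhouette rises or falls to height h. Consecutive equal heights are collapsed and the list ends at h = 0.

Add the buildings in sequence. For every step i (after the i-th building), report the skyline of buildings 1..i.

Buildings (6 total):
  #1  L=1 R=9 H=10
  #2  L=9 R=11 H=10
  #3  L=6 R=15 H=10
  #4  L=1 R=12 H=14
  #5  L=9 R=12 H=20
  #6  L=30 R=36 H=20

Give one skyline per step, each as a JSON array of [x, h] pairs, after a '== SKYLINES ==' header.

== SKYLINES ==
[[1,10],[9,0]]
[[1,10],[11,0]]
[[1,10],[15,0]]
[[1,14],[12,10],[15,0]]
[[1,14],[9,20],[12,10],[15,0]]
[[1,14],[9,20],[12,10],[15,0],[30,20],[36,0]]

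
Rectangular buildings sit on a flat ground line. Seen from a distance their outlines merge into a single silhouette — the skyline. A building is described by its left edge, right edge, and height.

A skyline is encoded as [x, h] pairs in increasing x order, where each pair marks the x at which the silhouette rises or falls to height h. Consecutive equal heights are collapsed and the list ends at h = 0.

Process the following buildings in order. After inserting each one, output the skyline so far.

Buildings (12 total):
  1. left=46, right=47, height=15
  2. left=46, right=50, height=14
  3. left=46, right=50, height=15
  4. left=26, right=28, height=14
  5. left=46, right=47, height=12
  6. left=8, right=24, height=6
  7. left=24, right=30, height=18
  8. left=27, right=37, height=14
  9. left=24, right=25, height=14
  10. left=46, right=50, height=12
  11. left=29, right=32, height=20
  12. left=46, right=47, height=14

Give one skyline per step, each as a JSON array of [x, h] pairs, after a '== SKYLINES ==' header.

== SKYLINES ==
[[46,15],[47,0]]
[[46,15],[47,14],[50,0]]
[[46,15],[50,0]]
[[26,14],[28,0],[46,15],[50,0]]
[[26,14],[28,0],[46,15],[50,0]]
[[8,6],[24,0],[26,14],[28,0],[46,15],[50,0]]
[[8,6],[24,18],[30,0],[46,15],[50,0]]
[[8,6],[24,18],[30,14],[37,0],[46,15],[50,0]]
[[8,6],[24,18],[30,14],[37,0],[46,15],[50,0]]
[[8,6],[24,18],[30,14],[37,0],[46,15],[50,0]]
[[8,6],[24,18],[29,20],[32,14],[37,0],[46,15],[50,0]]
[[8,6],[24,18],[29,20],[32,14],[37,0],[46,15],[50,0]]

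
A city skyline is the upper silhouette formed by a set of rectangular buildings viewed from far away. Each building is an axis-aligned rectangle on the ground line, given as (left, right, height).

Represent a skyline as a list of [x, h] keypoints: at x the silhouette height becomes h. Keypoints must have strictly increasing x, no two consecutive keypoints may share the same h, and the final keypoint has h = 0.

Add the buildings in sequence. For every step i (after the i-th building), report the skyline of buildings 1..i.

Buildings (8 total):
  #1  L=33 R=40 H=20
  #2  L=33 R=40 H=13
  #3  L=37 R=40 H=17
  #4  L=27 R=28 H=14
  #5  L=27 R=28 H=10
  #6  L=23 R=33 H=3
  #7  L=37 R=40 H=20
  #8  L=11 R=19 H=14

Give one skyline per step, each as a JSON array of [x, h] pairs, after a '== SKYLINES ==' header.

== SKYLINES ==
[[33,20],[40,0]]
[[33,20],[40,0]]
[[33,20],[40,0]]
[[27,14],[28,0],[33,20],[40,0]]
[[27,14],[28,0],[33,20],[40,0]]
[[23,3],[27,14],[28,3],[33,20],[40,0]]
[[23,3],[27,14],[28,3],[33,20],[40,0]]
[[11,14],[19,0],[23,3],[27,14],[28,3],[33,20],[40,0]]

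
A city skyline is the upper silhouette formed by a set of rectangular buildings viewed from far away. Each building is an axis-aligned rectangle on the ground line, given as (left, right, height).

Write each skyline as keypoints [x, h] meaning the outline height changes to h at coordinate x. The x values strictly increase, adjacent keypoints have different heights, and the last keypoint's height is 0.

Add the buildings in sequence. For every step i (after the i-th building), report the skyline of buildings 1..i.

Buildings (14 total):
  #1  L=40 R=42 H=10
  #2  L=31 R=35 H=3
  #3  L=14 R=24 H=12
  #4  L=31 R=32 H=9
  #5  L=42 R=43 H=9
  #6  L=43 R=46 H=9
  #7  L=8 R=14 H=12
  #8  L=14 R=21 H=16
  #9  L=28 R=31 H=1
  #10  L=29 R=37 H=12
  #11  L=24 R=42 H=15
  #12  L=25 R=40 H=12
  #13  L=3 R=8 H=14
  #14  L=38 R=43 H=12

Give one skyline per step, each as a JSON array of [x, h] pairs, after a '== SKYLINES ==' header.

== SKYLINES ==
[[40,10],[42,0]]
[[31,3],[35,0],[40,10],[42,0]]
[[14,12],[24,0],[31,3],[35,0],[40,10],[42,0]]
[[14,12],[24,0],[31,9],[32,3],[35,0],[40,10],[42,0]]
[[14,12],[24,0],[31,9],[32,3],[35,0],[40,10],[42,9],[43,0]]
[[14,12],[24,0],[31,9],[32,3],[35,0],[40,10],[42,9],[46,0]]
[[8,12],[24,0],[31,9],[32,3],[35,0],[40,10],[42,9],[46,0]]
[[8,12],[14,16],[21,12],[24,0],[31,9],[32,3],[35,0],[40,10],[42,9],[46,0]]
[[8,12],[14,16],[21,12],[24,0],[28,1],[31,9],[32,3],[35,0],[40,10],[42,9],[46,0]]
[[8,12],[14,16],[21,12],[24,0],[28,1],[29,12],[37,0],[40,10],[42,9],[46,0]]
[[8,12],[14,16],[21,12],[24,15],[42,9],[46,0]]
[[8,12],[14,16],[21,12],[24,15],[42,9],[46,0]]
[[3,14],[8,12],[14,16],[21,12],[24,15],[42,9],[46,0]]
[[3,14],[8,12],[14,16],[21,12],[24,15],[42,12],[43,9],[46,0]]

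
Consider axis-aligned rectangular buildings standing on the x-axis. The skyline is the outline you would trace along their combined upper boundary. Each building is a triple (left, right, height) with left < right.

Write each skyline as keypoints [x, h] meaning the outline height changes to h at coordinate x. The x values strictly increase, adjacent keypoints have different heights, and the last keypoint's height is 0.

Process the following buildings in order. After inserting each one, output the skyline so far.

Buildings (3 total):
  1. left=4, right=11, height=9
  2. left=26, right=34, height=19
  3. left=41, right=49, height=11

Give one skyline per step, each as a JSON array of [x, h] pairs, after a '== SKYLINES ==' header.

== SKYLINES ==
[[4,9],[11,0]]
[[4,9],[11,0],[26,19],[34,0]]
[[4,9],[11,0],[26,19],[34,0],[41,11],[49,0]]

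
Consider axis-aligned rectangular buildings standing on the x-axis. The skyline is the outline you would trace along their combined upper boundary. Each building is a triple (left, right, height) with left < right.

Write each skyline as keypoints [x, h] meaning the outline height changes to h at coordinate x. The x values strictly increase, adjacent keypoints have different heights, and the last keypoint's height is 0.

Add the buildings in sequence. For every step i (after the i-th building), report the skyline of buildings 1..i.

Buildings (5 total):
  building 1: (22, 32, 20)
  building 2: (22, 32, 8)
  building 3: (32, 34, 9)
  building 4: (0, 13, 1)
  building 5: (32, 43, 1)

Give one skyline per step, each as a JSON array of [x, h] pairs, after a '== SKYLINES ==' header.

== SKYLINES ==
[[22,20],[32,0]]
[[22,20],[32,0]]
[[22,20],[32,9],[34,0]]
[[0,1],[13,0],[22,20],[32,9],[34,0]]
[[0,1],[13,0],[22,20],[32,9],[34,1],[43,0]]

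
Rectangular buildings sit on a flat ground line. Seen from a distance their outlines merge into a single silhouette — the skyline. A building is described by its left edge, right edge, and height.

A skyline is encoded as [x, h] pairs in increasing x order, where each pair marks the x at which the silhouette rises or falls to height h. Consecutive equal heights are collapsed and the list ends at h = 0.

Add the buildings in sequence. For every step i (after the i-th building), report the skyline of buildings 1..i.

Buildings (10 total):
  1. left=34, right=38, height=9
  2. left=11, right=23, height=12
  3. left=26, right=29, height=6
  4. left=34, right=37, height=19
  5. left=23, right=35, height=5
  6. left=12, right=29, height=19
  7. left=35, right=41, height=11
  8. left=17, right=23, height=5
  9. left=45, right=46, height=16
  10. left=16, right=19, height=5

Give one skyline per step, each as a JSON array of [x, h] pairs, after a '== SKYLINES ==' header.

== SKYLINES ==
[[34,9],[38,0]]
[[11,12],[23,0],[34,9],[38,0]]
[[11,12],[23,0],[26,6],[29,0],[34,9],[38,0]]
[[11,12],[23,0],[26,6],[29,0],[34,19],[37,9],[38,0]]
[[11,12],[23,5],[26,6],[29,5],[34,19],[37,9],[38,0]]
[[11,12],[12,19],[29,5],[34,19],[37,9],[38,0]]
[[11,12],[12,19],[29,5],[34,19],[37,11],[41,0]]
[[11,12],[12,19],[29,5],[34,19],[37,11],[41,0]]
[[11,12],[12,19],[29,5],[34,19],[37,11],[41,0],[45,16],[46,0]]
[[11,12],[12,19],[29,5],[34,19],[37,11],[41,0],[45,16],[46,0]]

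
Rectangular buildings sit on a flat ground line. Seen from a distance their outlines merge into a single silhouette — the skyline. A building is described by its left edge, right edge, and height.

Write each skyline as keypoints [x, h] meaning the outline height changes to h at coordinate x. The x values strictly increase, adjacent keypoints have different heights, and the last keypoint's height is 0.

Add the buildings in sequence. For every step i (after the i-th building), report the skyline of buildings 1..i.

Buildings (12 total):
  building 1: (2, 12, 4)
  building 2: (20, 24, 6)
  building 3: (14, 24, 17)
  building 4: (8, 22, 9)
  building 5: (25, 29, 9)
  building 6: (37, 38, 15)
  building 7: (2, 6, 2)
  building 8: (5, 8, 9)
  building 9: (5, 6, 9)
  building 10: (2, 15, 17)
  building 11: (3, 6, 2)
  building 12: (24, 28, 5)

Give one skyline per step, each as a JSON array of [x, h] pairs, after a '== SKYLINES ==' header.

== SKYLINES ==
[[2,4],[12,0]]
[[2,4],[12,0],[20,6],[24,0]]
[[2,4],[12,0],[14,17],[24,0]]
[[2,4],[8,9],[14,17],[24,0]]
[[2,4],[8,9],[14,17],[24,0],[25,9],[29,0]]
[[2,4],[8,9],[14,17],[24,0],[25,9],[29,0],[37,15],[38,0]]
[[2,4],[8,9],[14,17],[24,0],[25,9],[29,0],[37,15],[38,0]]
[[2,4],[5,9],[14,17],[24,0],[25,9],[29,0],[37,15],[38,0]]
[[2,4],[5,9],[14,17],[24,0],[25,9],[29,0],[37,15],[38,0]]
[[2,17],[24,0],[25,9],[29,0],[37,15],[38,0]]
[[2,17],[24,0],[25,9],[29,0],[37,15],[38,0]]
[[2,17],[24,5],[25,9],[29,0],[37,15],[38,0]]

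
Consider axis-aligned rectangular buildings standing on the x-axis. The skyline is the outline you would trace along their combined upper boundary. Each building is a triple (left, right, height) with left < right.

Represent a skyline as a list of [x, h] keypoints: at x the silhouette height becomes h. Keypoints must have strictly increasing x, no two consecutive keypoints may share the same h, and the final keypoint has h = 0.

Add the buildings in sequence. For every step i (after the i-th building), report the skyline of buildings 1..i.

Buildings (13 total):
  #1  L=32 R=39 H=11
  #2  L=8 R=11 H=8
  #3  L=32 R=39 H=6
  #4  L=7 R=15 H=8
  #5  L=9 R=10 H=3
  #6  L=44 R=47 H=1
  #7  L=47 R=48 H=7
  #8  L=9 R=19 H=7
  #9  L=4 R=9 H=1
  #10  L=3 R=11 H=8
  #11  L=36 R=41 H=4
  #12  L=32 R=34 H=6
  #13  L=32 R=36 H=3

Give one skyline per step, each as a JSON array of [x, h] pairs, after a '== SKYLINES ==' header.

== SKYLINES ==
[[32,11],[39,0]]
[[8,8],[11,0],[32,11],[39,0]]
[[8,8],[11,0],[32,11],[39,0]]
[[7,8],[15,0],[32,11],[39,0]]
[[7,8],[15,0],[32,11],[39,0]]
[[7,8],[15,0],[32,11],[39,0],[44,1],[47,0]]
[[7,8],[15,0],[32,11],[39,0],[44,1],[47,7],[48,0]]
[[7,8],[15,7],[19,0],[32,11],[39,0],[44,1],[47,7],[48,0]]
[[4,1],[7,8],[15,7],[19,0],[32,11],[39,0],[44,1],[47,7],[48,0]]
[[3,8],[15,7],[19,0],[32,11],[39,0],[44,1],[47,7],[48,0]]
[[3,8],[15,7],[19,0],[32,11],[39,4],[41,0],[44,1],[47,7],[48,0]]
[[3,8],[15,7],[19,0],[32,11],[39,4],[41,0],[44,1],[47,7],[48,0]]
[[3,8],[15,7],[19,0],[32,11],[39,4],[41,0],[44,1],[47,7],[48,0]]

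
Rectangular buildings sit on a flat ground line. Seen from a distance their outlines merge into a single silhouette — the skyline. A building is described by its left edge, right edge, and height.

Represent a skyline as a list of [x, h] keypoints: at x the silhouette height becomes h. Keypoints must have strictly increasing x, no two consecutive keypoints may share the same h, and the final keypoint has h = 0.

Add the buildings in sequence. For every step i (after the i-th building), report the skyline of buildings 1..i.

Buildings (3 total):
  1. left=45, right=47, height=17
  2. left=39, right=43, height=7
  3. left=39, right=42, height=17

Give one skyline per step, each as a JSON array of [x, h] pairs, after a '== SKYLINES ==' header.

== SKYLINES ==
[[45,17],[47,0]]
[[39,7],[43,0],[45,17],[47,0]]
[[39,17],[42,7],[43,0],[45,17],[47,0]]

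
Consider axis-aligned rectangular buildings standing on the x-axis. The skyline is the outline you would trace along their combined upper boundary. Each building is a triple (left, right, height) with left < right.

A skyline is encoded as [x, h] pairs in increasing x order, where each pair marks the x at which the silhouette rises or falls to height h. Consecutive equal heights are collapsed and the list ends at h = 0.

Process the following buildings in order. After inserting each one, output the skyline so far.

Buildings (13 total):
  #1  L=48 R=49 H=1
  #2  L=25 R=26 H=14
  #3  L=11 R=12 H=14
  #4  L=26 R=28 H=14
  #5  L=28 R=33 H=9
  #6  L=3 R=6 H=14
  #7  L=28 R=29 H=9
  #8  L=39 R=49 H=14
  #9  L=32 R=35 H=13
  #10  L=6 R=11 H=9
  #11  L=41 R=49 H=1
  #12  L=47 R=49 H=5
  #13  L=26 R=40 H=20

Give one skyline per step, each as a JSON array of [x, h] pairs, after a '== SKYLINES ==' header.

== SKYLINES ==
[[48,1],[49,0]]
[[25,14],[26,0],[48,1],[49,0]]
[[11,14],[12,0],[25,14],[26,0],[48,1],[49,0]]
[[11,14],[12,0],[25,14],[28,0],[48,1],[49,0]]
[[11,14],[12,0],[25,14],[28,9],[33,0],[48,1],[49,0]]
[[3,14],[6,0],[11,14],[12,0],[25,14],[28,9],[33,0],[48,1],[49,0]]
[[3,14],[6,0],[11,14],[12,0],[25,14],[28,9],[33,0],[48,1],[49,0]]
[[3,14],[6,0],[11,14],[12,0],[25,14],[28,9],[33,0],[39,14],[49,0]]
[[3,14],[6,0],[11,14],[12,0],[25,14],[28,9],[32,13],[35,0],[39,14],[49,0]]
[[3,14],[6,9],[11,14],[12,0],[25,14],[28,9],[32,13],[35,0],[39,14],[49,0]]
[[3,14],[6,9],[11,14],[12,0],[25,14],[28,9],[32,13],[35,0],[39,14],[49,0]]
[[3,14],[6,9],[11,14],[12,0],[25,14],[28,9],[32,13],[35,0],[39,14],[49,0]]
[[3,14],[6,9],[11,14],[12,0],[25,14],[26,20],[40,14],[49,0]]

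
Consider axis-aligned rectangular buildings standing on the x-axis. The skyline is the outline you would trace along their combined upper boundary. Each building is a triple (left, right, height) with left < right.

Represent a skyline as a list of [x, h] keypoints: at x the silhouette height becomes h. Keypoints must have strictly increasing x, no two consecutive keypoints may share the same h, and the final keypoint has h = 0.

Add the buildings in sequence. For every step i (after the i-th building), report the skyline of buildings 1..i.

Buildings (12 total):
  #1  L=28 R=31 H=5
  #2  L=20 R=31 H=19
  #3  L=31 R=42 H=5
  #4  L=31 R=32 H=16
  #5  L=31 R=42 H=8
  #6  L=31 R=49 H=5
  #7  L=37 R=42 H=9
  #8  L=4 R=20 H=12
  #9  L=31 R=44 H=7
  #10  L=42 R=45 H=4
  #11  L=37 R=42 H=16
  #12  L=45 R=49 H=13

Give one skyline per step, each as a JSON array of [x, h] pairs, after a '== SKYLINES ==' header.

== SKYLINES ==
[[28,5],[31,0]]
[[20,19],[31,0]]
[[20,19],[31,5],[42,0]]
[[20,19],[31,16],[32,5],[42,0]]
[[20,19],[31,16],[32,8],[42,0]]
[[20,19],[31,16],[32,8],[42,5],[49,0]]
[[20,19],[31,16],[32,8],[37,9],[42,5],[49,0]]
[[4,12],[20,19],[31,16],[32,8],[37,9],[42,5],[49,0]]
[[4,12],[20,19],[31,16],[32,8],[37,9],[42,7],[44,5],[49,0]]
[[4,12],[20,19],[31,16],[32,8],[37,9],[42,7],[44,5],[49,0]]
[[4,12],[20,19],[31,16],[32,8],[37,16],[42,7],[44,5],[49,0]]
[[4,12],[20,19],[31,16],[32,8],[37,16],[42,7],[44,5],[45,13],[49,0]]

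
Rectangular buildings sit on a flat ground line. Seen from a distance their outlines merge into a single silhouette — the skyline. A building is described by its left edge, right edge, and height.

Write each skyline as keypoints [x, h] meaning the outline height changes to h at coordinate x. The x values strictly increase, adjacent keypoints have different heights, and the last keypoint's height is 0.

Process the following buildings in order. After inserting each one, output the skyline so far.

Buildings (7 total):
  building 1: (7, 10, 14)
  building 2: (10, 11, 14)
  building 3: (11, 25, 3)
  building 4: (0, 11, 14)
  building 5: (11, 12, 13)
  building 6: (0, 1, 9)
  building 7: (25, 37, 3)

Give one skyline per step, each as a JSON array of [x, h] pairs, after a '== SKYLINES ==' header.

== SKYLINES ==
[[7,14],[10,0]]
[[7,14],[11,0]]
[[7,14],[11,3],[25,0]]
[[0,14],[11,3],[25,0]]
[[0,14],[11,13],[12,3],[25,0]]
[[0,14],[11,13],[12,3],[25,0]]
[[0,14],[11,13],[12,3],[37,0]]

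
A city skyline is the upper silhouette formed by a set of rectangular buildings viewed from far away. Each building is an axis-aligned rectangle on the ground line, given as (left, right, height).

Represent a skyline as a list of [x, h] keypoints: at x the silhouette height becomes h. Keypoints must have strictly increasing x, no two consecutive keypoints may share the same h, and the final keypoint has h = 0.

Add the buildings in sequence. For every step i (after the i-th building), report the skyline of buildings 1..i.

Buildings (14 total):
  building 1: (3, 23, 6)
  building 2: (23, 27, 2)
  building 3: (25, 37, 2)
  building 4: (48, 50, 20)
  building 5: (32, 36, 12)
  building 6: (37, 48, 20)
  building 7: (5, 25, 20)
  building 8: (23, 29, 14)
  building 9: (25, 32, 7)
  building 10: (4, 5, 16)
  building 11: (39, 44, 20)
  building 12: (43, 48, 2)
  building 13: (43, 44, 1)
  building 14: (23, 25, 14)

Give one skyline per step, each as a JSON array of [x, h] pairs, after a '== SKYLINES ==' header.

== SKYLINES ==
[[3,6],[23,0]]
[[3,6],[23,2],[27,0]]
[[3,6],[23,2],[37,0]]
[[3,6],[23,2],[37,0],[48,20],[50,0]]
[[3,6],[23,2],[32,12],[36,2],[37,0],[48,20],[50,0]]
[[3,6],[23,2],[32,12],[36,2],[37,20],[50,0]]
[[3,6],[5,20],[25,2],[32,12],[36,2],[37,20],[50,0]]
[[3,6],[5,20],[25,14],[29,2],[32,12],[36,2],[37,20],[50,0]]
[[3,6],[5,20],[25,14],[29,7],[32,12],[36,2],[37,20],[50,0]]
[[3,6],[4,16],[5,20],[25,14],[29,7],[32,12],[36,2],[37,20],[50,0]]
[[3,6],[4,16],[5,20],[25,14],[29,7],[32,12],[36,2],[37,20],[50,0]]
[[3,6],[4,16],[5,20],[25,14],[29,7],[32,12],[36,2],[37,20],[50,0]]
[[3,6],[4,16],[5,20],[25,14],[29,7],[32,12],[36,2],[37,20],[50,0]]
[[3,6],[4,16],[5,20],[25,14],[29,7],[32,12],[36,2],[37,20],[50,0]]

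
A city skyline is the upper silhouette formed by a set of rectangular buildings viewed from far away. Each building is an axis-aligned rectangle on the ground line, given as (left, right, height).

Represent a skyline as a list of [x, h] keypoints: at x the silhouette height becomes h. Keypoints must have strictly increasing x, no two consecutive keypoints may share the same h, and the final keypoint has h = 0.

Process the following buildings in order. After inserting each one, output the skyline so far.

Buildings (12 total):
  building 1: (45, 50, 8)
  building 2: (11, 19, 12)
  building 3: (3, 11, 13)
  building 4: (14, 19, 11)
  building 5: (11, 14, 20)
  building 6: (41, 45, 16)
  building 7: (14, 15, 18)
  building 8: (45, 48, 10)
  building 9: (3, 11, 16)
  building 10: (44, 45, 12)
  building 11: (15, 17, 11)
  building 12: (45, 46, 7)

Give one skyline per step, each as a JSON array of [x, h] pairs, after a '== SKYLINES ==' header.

== SKYLINES ==
[[45,8],[50,0]]
[[11,12],[19,0],[45,8],[50,0]]
[[3,13],[11,12],[19,0],[45,8],[50,0]]
[[3,13],[11,12],[19,0],[45,8],[50,0]]
[[3,13],[11,20],[14,12],[19,0],[45,8],[50,0]]
[[3,13],[11,20],[14,12],[19,0],[41,16],[45,8],[50,0]]
[[3,13],[11,20],[14,18],[15,12],[19,0],[41,16],[45,8],[50,0]]
[[3,13],[11,20],[14,18],[15,12],[19,0],[41,16],[45,10],[48,8],[50,0]]
[[3,16],[11,20],[14,18],[15,12],[19,0],[41,16],[45,10],[48,8],[50,0]]
[[3,16],[11,20],[14,18],[15,12],[19,0],[41,16],[45,10],[48,8],[50,0]]
[[3,16],[11,20],[14,18],[15,12],[19,0],[41,16],[45,10],[48,8],[50,0]]
[[3,16],[11,20],[14,18],[15,12],[19,0],[41,16],[45,10],[48,8],[50,0]]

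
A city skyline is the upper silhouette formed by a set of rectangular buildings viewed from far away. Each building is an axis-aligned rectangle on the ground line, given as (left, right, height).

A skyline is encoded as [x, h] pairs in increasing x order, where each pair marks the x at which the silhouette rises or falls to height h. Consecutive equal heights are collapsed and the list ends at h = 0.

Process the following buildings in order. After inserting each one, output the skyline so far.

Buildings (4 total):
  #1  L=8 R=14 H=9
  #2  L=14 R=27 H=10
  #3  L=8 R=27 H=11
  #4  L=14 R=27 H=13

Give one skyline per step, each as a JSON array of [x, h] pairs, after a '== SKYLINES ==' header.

== SKYLINES ==
[[8,9],[14,0]]
[[8,9],[14,10],[27,0]]
[[8,11],[27,0]]
[[8,11],[14,13],[27,0]]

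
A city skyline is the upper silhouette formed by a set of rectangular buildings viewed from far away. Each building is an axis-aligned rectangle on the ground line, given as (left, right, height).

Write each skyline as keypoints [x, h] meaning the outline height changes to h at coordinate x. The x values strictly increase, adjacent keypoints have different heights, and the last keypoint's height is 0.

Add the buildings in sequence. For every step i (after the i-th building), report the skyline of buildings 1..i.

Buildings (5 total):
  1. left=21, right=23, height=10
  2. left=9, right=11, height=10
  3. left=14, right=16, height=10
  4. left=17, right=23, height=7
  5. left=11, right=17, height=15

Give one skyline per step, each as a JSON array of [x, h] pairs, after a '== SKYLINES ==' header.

== SKYLINES ==
[[21,10],[23,0]]
[[9,10],[11,0],[21,10],[23,0]]
[[9,10],[11,0],[14,10],[16,0],[21,10],[23,0]]
[[9,10],[11,0],[14,10],[16,0],[17,7],[21,10],[23,0]]
[[9,10],[11,15],[17,7],[21,10],[23,0]]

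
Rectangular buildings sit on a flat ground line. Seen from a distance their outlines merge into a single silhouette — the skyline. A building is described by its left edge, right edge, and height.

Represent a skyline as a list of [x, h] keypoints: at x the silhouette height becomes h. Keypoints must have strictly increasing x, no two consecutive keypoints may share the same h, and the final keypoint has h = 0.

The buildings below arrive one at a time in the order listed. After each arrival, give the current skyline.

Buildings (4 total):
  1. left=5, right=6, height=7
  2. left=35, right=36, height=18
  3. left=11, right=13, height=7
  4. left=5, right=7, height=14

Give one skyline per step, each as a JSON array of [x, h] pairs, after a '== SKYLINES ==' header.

== SKYLINES ==
[[5,7],[6,0]]
[[5,7],[6,0],[35,18],[36,0]]
[[5,7],[6,0],[11,7],[13,0],[35,18],[36,0]]
[[5,14],[7,0],[11,7],[13,0],[35,18],[36,0]]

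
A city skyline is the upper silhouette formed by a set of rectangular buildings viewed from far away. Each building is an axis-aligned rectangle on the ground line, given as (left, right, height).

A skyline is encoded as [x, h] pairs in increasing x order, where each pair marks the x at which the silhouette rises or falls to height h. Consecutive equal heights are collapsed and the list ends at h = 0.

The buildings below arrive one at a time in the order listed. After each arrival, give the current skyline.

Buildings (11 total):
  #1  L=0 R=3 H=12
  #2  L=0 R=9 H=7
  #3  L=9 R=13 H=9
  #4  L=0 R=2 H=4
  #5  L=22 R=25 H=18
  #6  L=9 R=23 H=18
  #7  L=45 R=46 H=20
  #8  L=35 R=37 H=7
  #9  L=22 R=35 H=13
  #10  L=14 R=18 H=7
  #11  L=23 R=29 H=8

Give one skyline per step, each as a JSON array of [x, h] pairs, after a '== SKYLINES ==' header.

== SKYLINES ==
[[0,12],[3,0]]
[[0,12],[3,7],[9,0]]
[[0,12],[3,7],[9,9],[13,0]]
[[0,12],[3,7],[9,9],[13,0]]
[[0,12],[3,7],[9,9],[13,0],[22,18],[25,0]]
[[0,12],[3,7],[9,18],[25,0]]
[[0,12],[3,7],[9,18],[25,0],[45,20],[46,0]]
[[0,12],[3,7],[9,18],[25,0],[35,7],[37,0],[45,20],[46,0]]
[[0,12],[3,7],[9,18],[25,13],[35,7],[37,0],[45,20],[46,0]]
[[0,12],[3,7],[9,18],[25,13],[35,7],[37,0],[45,20],[46,0]]
[[0,12],[3,7],[9,18],[25,13],[35,7],[37,0],[45,20],[46,0]]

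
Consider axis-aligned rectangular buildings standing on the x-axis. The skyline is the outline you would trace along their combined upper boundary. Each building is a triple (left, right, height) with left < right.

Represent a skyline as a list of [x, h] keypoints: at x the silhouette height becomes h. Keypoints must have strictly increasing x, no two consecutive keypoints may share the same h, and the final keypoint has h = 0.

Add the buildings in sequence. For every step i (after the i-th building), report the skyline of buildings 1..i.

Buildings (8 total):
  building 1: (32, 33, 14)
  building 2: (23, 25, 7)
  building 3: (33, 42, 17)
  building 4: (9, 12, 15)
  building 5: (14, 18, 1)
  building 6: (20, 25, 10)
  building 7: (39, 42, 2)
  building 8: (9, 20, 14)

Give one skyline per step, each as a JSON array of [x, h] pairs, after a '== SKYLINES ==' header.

== SKYLINES ==
[[32,14],[33,0]]
[[23,7],[25,0],[32,14],[33,0]]
[[23,7],[25,0],[32,14],[33,17],[42,0]]
[[9,15],[12,0],[23,7],[25,0],[32,14],[33,17],[42,0]]
[[9,15],[12,0],[14,1],[18,0],[23,7],[25,0],[32,14],[33,17],[42,0]]
[[9,15],[12,0],[14,1],[18,0],[20,10],[25,0],[32,14],[33,17],[42,0]]
[[9,15],[12,0],[14,1],[18,0],[20,10],[25,0],[32,14],[33,17],[42,0]]
[[9,15],[12,14],[20,10],[25,0],[32,14],[33,17],[42,0]]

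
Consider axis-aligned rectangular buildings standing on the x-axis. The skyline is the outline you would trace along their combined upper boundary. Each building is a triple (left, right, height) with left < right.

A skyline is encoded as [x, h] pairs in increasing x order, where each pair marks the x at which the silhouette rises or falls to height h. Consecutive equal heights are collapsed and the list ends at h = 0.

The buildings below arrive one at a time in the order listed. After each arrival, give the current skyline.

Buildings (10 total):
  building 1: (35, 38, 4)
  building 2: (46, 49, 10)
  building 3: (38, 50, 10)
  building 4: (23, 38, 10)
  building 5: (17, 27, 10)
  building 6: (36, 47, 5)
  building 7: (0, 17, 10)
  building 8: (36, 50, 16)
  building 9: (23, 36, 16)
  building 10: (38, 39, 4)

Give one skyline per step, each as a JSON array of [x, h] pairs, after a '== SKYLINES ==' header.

== SKYLINES ==
[[35,4],[38,0]]
[[35,4],[38,0],[46,10],[49,0]]
[[35,4],[38,10],[50,0]]
[[23,10],[50,0]]
[[17,10],[50,0]]
[[17,10],[50,0]]
[[0,10],[50,0]]
[[0,10],[36,16],[50,0]]
[[0,10],[23,16],[50,0]]
[[0,10],[23,16],[50,0]]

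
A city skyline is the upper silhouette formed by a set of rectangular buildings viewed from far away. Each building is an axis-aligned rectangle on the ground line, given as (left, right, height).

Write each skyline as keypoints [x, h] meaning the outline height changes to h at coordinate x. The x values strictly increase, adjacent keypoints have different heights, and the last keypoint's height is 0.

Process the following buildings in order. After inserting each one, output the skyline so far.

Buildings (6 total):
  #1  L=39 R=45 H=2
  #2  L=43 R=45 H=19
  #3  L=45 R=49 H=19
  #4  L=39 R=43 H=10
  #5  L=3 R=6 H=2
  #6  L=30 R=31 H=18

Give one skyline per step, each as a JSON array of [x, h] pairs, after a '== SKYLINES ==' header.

== SKYLINES ==
[[39,2],[45,0]]
[[39,2],[43,19],[45,0]]
[[39,2],[43,19],[49,0]]
[[39,10],[43,19],[49,0]]
[[3,2],[6,0],[39,10],[43,19],[49,0]]
[[3,2],[6,0],[30,18],[31,0],[39,10],[43,19],[49,0]]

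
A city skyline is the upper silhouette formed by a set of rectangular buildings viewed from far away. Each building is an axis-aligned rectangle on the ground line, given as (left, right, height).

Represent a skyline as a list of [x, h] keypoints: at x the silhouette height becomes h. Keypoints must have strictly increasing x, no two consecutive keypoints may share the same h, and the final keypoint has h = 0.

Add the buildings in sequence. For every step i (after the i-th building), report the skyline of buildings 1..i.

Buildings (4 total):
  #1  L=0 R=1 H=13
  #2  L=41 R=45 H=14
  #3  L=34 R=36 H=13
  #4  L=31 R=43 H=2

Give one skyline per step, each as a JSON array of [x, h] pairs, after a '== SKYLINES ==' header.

== SKYLINES ==
[[0,13],[1,0]]
[[0,13],[1,0],[41,14],[45,0]]
[[0,13],[1,0],[34,13],[36,0],[41,14],[45,0]]
[[0,13],[1,0],[31,2],[34,13],[36,2],[41,14],[45,0]]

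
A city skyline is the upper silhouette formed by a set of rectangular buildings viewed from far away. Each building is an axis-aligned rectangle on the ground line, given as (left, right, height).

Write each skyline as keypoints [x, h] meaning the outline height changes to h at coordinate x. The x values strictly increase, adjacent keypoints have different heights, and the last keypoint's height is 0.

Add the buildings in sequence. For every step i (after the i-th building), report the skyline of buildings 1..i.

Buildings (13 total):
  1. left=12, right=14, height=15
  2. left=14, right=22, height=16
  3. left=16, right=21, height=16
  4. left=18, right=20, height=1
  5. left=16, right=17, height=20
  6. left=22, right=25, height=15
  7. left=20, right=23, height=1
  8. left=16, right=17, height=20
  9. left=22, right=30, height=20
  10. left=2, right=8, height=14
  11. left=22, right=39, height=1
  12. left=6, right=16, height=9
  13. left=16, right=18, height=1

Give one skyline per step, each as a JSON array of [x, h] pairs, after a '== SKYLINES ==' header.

== SKYLINES ==
[[12,15],[14,0]]
[[12,15],[14,16],[22,0]]
[[12,15],[14,16],[22,0]]
[[12,15],[14,16],[22,0]]
[[12,15],[14,16],[16,20],[17,16],[22,0]]
[[12,15],[14,16],[16,20],[17,16],[22,15],[25,0]]
[[12,15],[14,16],[16,20],[17,16],[22,15],[25,0]]
[[12,15],[14,16],[16,20],[17,16],[22,15],[25,0]]
[[12,15],[14,16],[16,20],[17,16],[22,20],[30,0]]
[[2,14],[8,0],[12,15],[14,16],[16,20],[17,16],[22,20],[30,0]]
[[2,14],[8,0],[12,15],[14,16],[16,20],[17,16],[22,20],[30,1],[39,0]]
[[2,14],[8,9],[12,15],[14,16],[16,20],[17,16],[22,20],[30,1],[39,0]]
[[2,14],[8,9],[12,15],[14,16],[16,20],[17,16],[22,20],[30,1],[39,0]]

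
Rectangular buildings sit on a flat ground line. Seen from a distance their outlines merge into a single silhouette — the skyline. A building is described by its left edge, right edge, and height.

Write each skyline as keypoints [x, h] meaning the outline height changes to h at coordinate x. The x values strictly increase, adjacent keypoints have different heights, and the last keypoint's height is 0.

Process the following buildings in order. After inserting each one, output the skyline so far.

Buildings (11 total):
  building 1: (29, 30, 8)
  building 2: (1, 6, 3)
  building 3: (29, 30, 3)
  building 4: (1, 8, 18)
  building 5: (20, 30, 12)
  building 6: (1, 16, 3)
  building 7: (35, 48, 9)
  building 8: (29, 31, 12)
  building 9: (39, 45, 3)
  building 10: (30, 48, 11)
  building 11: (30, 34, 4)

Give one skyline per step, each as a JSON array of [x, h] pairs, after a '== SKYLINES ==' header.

== SKYLINES ==
[[29,8],[30,0]]
[[1,3],[6,0],[29,8],[30,0]]
[[1,3],[6,0],[29,8],[30,0]]
[[1,18],[8,0],[29,8],[30,0]]
[[1,18],[8,0],[20,12],[30,0]]
[[1,18],[8,3],[16,0],[20,12],[30,0]]
[[1,18],[8,3],[16,0],[20,12],[30,0],[35,9],[48,0]]
[[1,18],[8,3],[16,0],[20,12],[31,0],[35,9],[48,0]]
[[1,18],[8,3],[16,0],[20,12],[31,0],[35,9],[48,0]]
[[1,18],[8,3],[16,0],[20,12],[31,11],[48,0]]
[[1,18],[8,3],[16,0],[20,12],[31,11],[48,0]]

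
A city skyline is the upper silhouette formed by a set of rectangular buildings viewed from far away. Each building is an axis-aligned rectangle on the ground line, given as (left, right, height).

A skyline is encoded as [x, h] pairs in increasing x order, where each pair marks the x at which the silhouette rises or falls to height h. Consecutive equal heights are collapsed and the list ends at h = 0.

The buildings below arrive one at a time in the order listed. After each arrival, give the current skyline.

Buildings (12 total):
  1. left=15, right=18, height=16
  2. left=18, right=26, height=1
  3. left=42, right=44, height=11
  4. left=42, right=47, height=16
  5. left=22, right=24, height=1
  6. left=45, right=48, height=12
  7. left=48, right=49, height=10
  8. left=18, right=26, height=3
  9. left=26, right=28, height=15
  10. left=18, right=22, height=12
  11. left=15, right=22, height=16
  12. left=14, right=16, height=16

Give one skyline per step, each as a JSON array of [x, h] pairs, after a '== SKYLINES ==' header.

== SKYLINES ==
[[15,16],[18,0]]
[[15,16],[18,1],[26,0]]
[[15,16],[18,1],[26,0],[42,11],[44,0]]
[[15,16],[18,1],[26,0],[42,16],[47,0]]
[[15,16],[18,1],[26,0],[42,16],[47,0]]
[[15,16],[18,1],[26,0],[42,16],[47,12],[48,0]]
[[15,16],[18,1],[26,0],[42,16],[47,12],[48,10],[49,0]]
[[15,16],[18,3],[26,0],[42,16],[47,12],[48,10],[49,0]]
[[15,16],[18,3],[26,15],[28,0],[42,16],[47,12],[48,10],[49,0]]
[[15,16],[18,12],[22,3],[26,15],[28,0],[42,16],[47,12],[48,10],[49,0]]
[[15,16],[22,3],[26,15],[28,0],[42,16],[47,12],[48,10],[49,0]]
[[14,16],[22,3],[26,15],[28,0],[42,16],[47,12],[48,10],[49,0]]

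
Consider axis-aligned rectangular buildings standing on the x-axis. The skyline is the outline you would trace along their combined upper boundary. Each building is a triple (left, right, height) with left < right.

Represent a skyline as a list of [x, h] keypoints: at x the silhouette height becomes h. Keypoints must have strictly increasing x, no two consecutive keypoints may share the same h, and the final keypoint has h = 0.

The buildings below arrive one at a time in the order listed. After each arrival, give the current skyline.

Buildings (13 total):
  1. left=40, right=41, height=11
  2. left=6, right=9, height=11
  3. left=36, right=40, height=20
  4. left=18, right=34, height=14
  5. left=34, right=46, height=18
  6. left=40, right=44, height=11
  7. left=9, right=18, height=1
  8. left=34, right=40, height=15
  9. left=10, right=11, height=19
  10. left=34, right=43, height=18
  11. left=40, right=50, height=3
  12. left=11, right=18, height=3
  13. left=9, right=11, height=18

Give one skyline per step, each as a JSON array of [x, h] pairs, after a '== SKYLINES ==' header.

== SKYLINES ==
[[40,11],[41,0]]
[[6,11],[9,0],[40,11],[41,0]]
[[6,11],[9,0],[36,20],[40,11],[41,0]]
[[6,11],[9,0],[18,14],[34,0],[36,20],[40,11],[41,0]]
[[6,11],[9,0],[18,14],[34,18],[36,20],[40,18],[46,0]]
[[6,11],[9,0],[18,14],[34,18],[36,20],[40,18],[46,0]]
[[6,11],[9,1],[18,14],[34,18],[36,20],[40,18],[46,0]]
[[6,11],[9,1],[18,14],[34,18],[36,20],[40,18],[46,0]]
[[6,11],[9,1],[10,19],[11,1],[18,14],[34,18],[36,20],[40,18],[46,0]]
[[6,11],[9,1],[10,19],[11,1],[18,14],[34,18],[36,20],[40,18],[46,0]]
[[6,11],[9,1],[10,19],[11,1],[18,14],[34,18],[36,20],[40,18],[46,3],[50,0]]
[[6,11],[9,1],[10,19],[11,3],[18,14],[34,18],[36,20],[40,18],[46,3],[50,0]]
[[6,11],[9,18],[10,19],[11,3],[18,14],[34,18],[36,20],[40,18],[46,3],[50,0]]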